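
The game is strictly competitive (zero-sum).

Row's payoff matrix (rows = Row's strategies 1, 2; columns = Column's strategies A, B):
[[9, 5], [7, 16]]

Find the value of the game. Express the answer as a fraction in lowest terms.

109/13

Row minima are 5 and 7, so Row's maximin is 7; column maxima are 9 and 16, so Column's minimax is 9. These differ, so the equilibrium is in mixed strategies.
Let Row play 1 with probability p. Column is indifferent when 9p + 7(1−p) = 5p + 16(1−p), giving p = 9/13.
Let Column play A with probability q. Row is indifferent when 9q + 5(1−q) = 7q + 16(1−q), giving q = 11/13.
The value is 9·(11/13) + (5)·(2/13) = 109/13.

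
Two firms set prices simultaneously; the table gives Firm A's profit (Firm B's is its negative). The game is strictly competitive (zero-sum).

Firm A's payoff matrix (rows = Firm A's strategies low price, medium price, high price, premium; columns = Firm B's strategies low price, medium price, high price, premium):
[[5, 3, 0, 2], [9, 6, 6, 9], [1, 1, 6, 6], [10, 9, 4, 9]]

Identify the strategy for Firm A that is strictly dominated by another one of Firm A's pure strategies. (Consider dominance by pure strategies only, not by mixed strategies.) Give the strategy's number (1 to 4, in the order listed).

1

Compare low price with medium price: 9 > 5, 6 > 3, 6 > 0, 9 > 2.
So medium price strictly dominates low price for Firm A; low price is strictly dominated.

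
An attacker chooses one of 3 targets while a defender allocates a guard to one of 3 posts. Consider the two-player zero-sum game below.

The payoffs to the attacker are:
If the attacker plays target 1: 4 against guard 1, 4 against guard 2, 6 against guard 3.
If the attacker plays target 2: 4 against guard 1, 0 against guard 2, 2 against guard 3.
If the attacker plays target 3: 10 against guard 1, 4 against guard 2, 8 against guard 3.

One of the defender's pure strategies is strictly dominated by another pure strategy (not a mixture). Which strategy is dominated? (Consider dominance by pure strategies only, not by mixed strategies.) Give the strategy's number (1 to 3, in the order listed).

The defender prefers columns that give the attacker less. Compare guard 3 with guard 2: 4 < 6, 0 < 2, 4 < 8.
So guard 2 strictly dominates guard 3 for the defender; guard 3 is strictly dominated.

3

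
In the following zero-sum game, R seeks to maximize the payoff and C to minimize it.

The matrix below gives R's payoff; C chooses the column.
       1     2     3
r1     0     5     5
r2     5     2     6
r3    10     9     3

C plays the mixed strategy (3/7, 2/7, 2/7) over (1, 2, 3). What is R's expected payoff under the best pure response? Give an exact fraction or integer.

r1: (0)·(3/7) + (5)·(2/7) + (5)·(2/7) = 20/7.
r2: (5)·(3/7) + (2)·(2/7) + (6)·(2/7) = 31/7.
r3: (10)·(3/7) + (9)·(2/7) + (3)·(2/7) = 54/7.
The best pure response is r3 with expected payoff 54/7.

54/7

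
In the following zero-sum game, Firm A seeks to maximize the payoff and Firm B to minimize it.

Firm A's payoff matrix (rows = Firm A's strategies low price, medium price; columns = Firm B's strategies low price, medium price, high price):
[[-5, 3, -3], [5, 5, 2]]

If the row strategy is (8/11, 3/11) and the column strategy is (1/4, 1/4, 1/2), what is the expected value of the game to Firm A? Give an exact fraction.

-1/2

Against (1/4, 1/4, 1/2), each row's expected payoff is low price: -2; medium price: 7/2.
Taking the (8/11, 3/11)-weighted average: (8/11)·(-2) + (3/11)·(7/2) = -1/2.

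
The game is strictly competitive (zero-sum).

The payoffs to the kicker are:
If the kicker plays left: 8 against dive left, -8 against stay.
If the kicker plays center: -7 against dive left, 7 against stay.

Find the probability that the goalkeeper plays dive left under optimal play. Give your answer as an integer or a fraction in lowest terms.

1/2

Row minima are -8 and -7, so the kicker's maximin is -7; column maxima are 8 and 7, so the goalkeeper's minimax is 7. These differ, so the equilibrium is in mixed strategies.
Let the goalkeeper play dive left with probability q. The kicker is indifferent when 8q − 8(1−q) = −7q + 7(1−q), giving q = 1/2.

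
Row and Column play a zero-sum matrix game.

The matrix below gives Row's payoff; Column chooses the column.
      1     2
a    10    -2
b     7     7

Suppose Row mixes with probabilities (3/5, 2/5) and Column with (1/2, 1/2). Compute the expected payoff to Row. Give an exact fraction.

26/5

Against (1/2, 1/2), each row's expected payoff is a: 4; b: 7.
Taking the (3/5, 2/5)-weighted average: (3/5)·(4) + (2/5)·(7) = 26/5.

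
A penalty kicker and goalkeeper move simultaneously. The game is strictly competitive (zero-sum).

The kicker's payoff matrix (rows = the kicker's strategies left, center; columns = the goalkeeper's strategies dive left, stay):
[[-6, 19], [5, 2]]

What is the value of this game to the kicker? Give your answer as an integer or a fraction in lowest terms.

Row minima are -6 and 2, so the kicker's maximin is 2; column maxima are 5 and 19, so the goalkeeper's minimax is 5. These differ, so the equilibrium is in mixed strategies.
Let the kicker play left with probability p. The goalkeeper is indifferent when −6p + 5(1−p) = 19p + 2(1−p), giving p = 3/28.
Let the goalkeeper play dive left with probability q. The kicker is indifferent when −6q + 19(1−q) = 5q + 2(1−q), giving q = 17/28.
The value is -6·(17/28) + (19)·(11/28) = 107/28.

107/28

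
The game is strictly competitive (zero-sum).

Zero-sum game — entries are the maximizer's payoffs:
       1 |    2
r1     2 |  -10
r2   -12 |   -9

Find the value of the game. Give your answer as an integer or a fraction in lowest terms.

Row minima are -10 and -12, so the maximizer's maximin is -10; column maxima are 2 and -9, so the minimizer's minimax is -9. These differ, so the equilibrium is in mixed strategies.
Let the maximizer play r1 with probability p. The minimizer is indifferent when 2p − 12(1−p) = −10p − 9(1−p), giving p = 1/5.
Let the minimizer play 1 with probability q. The maximizer is indifferent when 2q − 10(1−q) = −12q − 9(1−q), giving q = 1/15.
The value is 2·(1/15) + (-10)·(14/15) = -46/5.

-46/5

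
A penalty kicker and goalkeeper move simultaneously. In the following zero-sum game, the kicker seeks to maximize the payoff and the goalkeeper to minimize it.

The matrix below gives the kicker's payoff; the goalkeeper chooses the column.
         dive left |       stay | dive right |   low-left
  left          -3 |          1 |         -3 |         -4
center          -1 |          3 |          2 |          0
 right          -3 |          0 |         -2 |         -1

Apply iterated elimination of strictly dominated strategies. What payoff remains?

Column stay is strictly dominated by dive left for the goalkeeper (-3<1, -1<3, -3<0); eliminate stay.
Row right is strictly dominated by row center (-1>-3, 2>-2, 0>-1); eliminate right.
Row left is strictly dominated by row center (-1>-3, 2>-3, 0>-4); eliminate left.
Column low-left is strictly dominated by dive left for the goalkeeper (-1<0); eliminate low-left.
Column dive right is strictly dominated by dive left for the goalkeeper (-1<2); eliminate dive right.
Only (center, dive left) remains, with payoff -1.

-1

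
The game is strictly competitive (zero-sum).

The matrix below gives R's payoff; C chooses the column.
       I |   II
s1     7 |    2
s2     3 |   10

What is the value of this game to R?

16/3

Row minima are 2 and 3, so R's maximin is 3; column maxima are 7 and 10, so C's minimax is 7. These differ, so the equilibrium is in mixed strategies.
Let R play s1 with probability p. C is indifferent when 7p + 3(1−p) = 2p + 10(1−p), giving p = 7/12.
Let C play I with probability q. R is indifferent when 7q + 2(1−q) = 3q + 10(1−q), giving q = 2/3.
The value is 7·(2/3) + (2)·(1/3) = 16/3.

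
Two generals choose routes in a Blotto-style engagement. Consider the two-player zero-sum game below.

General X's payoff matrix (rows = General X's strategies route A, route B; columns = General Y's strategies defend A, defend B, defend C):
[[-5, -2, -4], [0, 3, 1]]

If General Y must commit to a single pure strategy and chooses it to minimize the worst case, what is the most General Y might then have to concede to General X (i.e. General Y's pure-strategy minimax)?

The worst case (largest entry) in each column is defend A: 0, defend B: 3, defend C: 1.
The best (smallest) of these is 0.

0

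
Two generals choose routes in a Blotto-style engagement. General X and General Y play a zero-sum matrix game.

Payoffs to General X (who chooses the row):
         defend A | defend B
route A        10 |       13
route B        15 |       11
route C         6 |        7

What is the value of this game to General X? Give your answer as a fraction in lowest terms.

85/7

Row route C is strictly dominated by row route A, so General X never plays it.
The remaining 2×2 game on (route A, route B) × (defend A, defend B) has no saddle point. Let General X play route A with probability p; indifference gives 10p + 15(1−p) = 13p + 11(1−p), so p = 4/7.
Similarly General Y's optimal q on defend A is 2/7, and the value is 10·(2/7) + (13)·(5/7) = 85/7.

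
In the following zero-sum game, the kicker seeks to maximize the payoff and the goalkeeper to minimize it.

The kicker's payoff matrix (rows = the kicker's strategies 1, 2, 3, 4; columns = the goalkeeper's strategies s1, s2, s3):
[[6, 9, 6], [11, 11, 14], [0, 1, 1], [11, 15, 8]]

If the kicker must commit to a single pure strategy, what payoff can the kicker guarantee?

11

The worst-case payoff for each row is 1: 6, 2: 11, 3: 0, 4: 8.
The best of these is 11.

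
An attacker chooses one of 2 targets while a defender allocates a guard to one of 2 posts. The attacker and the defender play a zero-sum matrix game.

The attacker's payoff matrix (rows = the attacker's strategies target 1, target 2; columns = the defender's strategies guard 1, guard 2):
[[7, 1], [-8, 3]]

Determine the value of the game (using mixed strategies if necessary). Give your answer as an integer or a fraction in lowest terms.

29/17

Row minima are 1 and -8, so the attacker's maximin is 1; column maxima are 7 and 3, so the defender's minimax is 3. These differ, so the equilibrium is in mixed strategies.
Let the attacker play target 1 with probability p. The defender is indifferent when 7p − 8(1−p) = p + 3(1−p), giving p = 11/17.
Let the defender play guard 1 with probability q. The attacker is indifferent when 7q + (1−q) = −8q + 3(1−q), giving q = 2/17.
The value is 7·(2/17) + (1)·(15/17) = 29/17.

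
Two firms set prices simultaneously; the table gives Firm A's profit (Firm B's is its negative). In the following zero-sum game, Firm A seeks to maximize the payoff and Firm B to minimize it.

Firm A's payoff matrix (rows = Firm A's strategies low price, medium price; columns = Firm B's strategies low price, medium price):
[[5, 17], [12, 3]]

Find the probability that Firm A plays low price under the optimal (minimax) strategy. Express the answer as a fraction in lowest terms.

Row minima are 5 and 3, so Firm A's maximin is 5; column maxima are 12 and 17, so Firm B's minimax is 12. These differ, so the equilibrium is in mixed strategies.
Let Firm A play low price with probability p. Firm B is indifferent when 5p + 12(1−p) = 17p + 3(1−p), giving p = 3/7.

3/7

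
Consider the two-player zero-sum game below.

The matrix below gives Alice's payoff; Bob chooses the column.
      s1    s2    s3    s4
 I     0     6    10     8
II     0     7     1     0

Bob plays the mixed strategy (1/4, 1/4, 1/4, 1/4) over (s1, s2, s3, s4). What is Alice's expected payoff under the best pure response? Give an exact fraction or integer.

I: (0)·(1/4) + (6)·(1/4) + (10)·(1/4) + (8)·(1/4) = 6.
II: (0)·(1/4) + (7)·(1/4) + (1)·(1/4) + (0)·(1/4) = 2.
The best pure response is I with expected payoff 6.

6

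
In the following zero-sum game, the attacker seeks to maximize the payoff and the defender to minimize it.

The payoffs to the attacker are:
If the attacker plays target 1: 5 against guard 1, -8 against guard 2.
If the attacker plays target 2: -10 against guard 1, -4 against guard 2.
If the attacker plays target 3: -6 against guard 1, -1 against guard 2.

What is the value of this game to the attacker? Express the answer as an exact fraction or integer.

-53/18

Row target 2 is strictly dominated by row target 3, so the attacker never plays it.
The remaining 2×2 game on (target 1, target 3) × (guard 1, guard 2) has no saddle point. Let the attacker play target 1 with probability p; indifference gives 5p − 6(1−p) = −8p − (1−p), so p = 5/18.
Similarly the defender's optimal q on guard 1 is 7/18, and the value is 5·(7/18) + (-8)·(11/18) = -53/18.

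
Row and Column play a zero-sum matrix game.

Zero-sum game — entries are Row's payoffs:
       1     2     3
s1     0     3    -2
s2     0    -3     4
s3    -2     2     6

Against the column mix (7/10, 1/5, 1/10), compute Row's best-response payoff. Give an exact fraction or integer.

2/5

s1: (0)·(7/10) + (3)·(1/5) + (-2)·(1/10) = 2/5.
s2: (0)·(7/10) + (-3)·(1/5) + (4)·(1/10) = -1/5.
s3: (-2)·(7/10) + (2)·(1/5) + (6)·(1/10) = -2/5.
The best pure response is s1 with expected payoff 2/5.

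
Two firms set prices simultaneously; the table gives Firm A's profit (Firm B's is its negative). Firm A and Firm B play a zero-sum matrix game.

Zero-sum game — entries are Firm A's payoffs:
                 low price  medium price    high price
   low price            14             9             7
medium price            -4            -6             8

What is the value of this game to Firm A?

57/8

Column low price is strictly dominated by medium price for Firm B (it gives Firm A more in every row).
The remaining 2×2 game on (low price, medium price) × (medium price, high price) has no saddle point. Let Firm A play low price with probability p; indifference gives 9p − 6(1−p) = 7p + 8(1−p), so p = 7/8.
Similarly Firm B's optimal q on medium price is 1/16, and the value is 9·(1/16) + (7)·(15/16) = 57/8.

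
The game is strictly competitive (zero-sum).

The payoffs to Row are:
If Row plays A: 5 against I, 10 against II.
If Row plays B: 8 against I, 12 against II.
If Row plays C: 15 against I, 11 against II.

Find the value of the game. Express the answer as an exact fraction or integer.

23/2

Row A is strictly dominated by row B, so Row never plays it.
The remaining 2×2 game on (B, C) × (I, II) has no saddle point. Let Row play B with probability p; indifference gives 8p + 15(1−p) = 12p + 11(1−p), so p = 1/2.
Similarly Column's optimal q on I is 1/8, and the value is 8·(1/8) + (12)·(7/8) = 23/2.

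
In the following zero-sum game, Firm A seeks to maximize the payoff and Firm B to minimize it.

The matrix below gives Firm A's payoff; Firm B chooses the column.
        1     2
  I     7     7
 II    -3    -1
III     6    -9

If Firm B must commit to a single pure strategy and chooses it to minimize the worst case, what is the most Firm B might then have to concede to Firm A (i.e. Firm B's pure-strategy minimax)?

The worst case (largest entry) in each column is 1: 7, 2: 7.
The best (smallest) of these is 7.

7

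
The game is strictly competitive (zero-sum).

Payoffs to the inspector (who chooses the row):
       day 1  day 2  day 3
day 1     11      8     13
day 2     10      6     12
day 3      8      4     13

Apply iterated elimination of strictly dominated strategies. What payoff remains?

Row day 2 is strictly dominated by row day 1 (11>10, 8>6, 13>12); eliminate day 2.
Column day 1 is strictly dominated by day 2 for the inspectee (8<11, 4<8); eliminate day 1.
Column day 3 is strictly dominated by day 2 for the inspectee (8<13, 4<13); eliminate day 3.
Row day 3 is strictly dominated by row day 1 (8>4); eliminate day 3.
Only (day 1, day 2) remains, with payoff 8.

8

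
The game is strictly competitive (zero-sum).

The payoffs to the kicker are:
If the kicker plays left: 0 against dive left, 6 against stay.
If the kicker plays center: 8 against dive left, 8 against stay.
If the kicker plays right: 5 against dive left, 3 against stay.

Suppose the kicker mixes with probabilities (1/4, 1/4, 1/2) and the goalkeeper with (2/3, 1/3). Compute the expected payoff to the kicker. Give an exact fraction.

14/3

Against (2/3, 1/3), each row's expected payoff is left: 2; center: 8; right: 13/3.
Taking the (1/4, 1/4, 1/2)-weighted average: (1/4)·(2) + (1/4)·(8) + (1/2)·(13/3) = 14/3.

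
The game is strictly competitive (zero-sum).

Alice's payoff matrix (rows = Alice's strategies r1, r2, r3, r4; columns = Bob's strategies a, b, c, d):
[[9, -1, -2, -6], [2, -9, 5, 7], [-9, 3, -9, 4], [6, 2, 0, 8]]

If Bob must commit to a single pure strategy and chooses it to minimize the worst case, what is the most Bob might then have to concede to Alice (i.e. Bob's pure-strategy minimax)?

3

The worst case (largest entry) in each column is a: 9, b: 3, c: 5, d: 8.
The best (smallest) of these is 3.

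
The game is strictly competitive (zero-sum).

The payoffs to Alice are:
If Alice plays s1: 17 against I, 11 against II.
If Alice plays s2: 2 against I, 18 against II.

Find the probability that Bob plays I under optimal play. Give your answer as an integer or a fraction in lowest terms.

Row minima are 11 and 2, so Alice's maximin is 11; column maxima are 17 and 18, so Bob's minimax is 17. These differ, so the equilibrium is in mixed strategies.
Let Bob play I with probability q. Alice is indifferent when 17q + 11(1−q) = 2q + 18(1−q), giving q = 7/22.

7/22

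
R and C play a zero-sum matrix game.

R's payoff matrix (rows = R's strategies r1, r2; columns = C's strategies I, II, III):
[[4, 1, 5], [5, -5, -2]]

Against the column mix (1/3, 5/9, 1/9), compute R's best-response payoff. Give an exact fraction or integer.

22/9

r1: (4)·(1/3) + (1)·(5/9) + (5)·(1/9) = 22/9.
r2: (5)·(1/3) + (-5)·(5/9) + (-2)·(1/9) = -4/3.
The best pure response is r1 with expected payoff 22/9.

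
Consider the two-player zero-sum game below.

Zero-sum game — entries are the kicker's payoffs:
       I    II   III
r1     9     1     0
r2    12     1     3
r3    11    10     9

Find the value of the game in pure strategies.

Row minima: 0, 1, 9 → the kicker's maximin is 9.
Column maxima: 12, 10, 9 → the goalkeeper's minimax is 9.
They coincide at (r3, III), so the value is 9.

9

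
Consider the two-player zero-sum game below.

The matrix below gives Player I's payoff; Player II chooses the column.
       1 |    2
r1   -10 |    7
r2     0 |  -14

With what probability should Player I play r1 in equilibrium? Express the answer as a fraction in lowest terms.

14/31

Row minima are -10 and -14, so Player I's maximin is -10; column maxima are 0 and 7, so Player II's minimax is 0. These differ, so the equilibrium is in mixed strategies.
Let Player I play r1 with probability p. Player II is indifferent when −10p = 7p − 14(1−p), giving p = 14/31.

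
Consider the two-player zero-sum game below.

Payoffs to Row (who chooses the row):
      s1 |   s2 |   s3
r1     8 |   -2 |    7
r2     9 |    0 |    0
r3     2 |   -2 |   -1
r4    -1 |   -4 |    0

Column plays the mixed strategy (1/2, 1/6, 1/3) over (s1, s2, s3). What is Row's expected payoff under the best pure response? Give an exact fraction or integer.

6

r1: (8)·(1/2) + (-2)·(1/6) + (7)·(1/3) = 6.
r2: (9)·(1/2) + (0)·(1/6) + (0)·(1/3) = 9/2.
r3: (2)·(1/2) + (-2)·(1/6) + (-1)·(1/3) = 1/3.
r4: (-1)·(1/2) + (-4)·(1/6) + (0)·(1/3) = -7/6.
The best pure response is r1 with expected payoff 6.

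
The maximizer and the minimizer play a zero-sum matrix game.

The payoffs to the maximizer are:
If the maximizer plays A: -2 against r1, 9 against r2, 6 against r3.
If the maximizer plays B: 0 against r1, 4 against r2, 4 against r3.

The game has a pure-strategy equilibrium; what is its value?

0

Row minima: -2, 0 → the maximizer's maximin is 0.
Column maxima: 0, 9, 6 → the minimizer's minimax is 0.
They coincide at (B, r1), so the value is 0.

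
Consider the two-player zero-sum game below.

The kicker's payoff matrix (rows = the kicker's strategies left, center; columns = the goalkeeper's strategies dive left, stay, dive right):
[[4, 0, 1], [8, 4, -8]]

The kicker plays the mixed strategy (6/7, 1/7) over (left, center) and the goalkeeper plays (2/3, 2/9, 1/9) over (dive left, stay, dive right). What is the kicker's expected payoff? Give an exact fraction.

22/7

Against (2/3, 2/9, 1/9), each row's expected payoff is left: 25/9; center: 16/3.
Taking the (6/7, 1/7)-weighted average: (6/7)·(25/9) + (1/7)·(16/3) = 22/7.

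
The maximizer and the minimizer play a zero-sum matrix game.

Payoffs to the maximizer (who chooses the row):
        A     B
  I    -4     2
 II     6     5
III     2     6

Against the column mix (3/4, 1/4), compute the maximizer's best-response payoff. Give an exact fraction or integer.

I: (-4)·(3/4) + (2)·(1/4) = -5/2.
II: (6)·(3/4) + (5)·(1/4) = 23/4.
III: (2)·(3/4) + (6)·(1/4) = 3.
The best pure response is II with expected payoff 23/4.

23/4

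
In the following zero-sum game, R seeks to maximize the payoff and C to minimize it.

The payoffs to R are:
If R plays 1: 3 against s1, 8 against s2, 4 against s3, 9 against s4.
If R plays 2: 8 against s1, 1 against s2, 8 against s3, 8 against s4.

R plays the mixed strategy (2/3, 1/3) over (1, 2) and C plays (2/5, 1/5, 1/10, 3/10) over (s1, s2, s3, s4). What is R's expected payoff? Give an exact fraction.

Against (2/5, 1/5, 1/10, 3/10), each row's expected payoff is 1: 59/10; 2: 33/5.
Taking the (2/3, 1/3)-weighted average: (2/3)·(59/10) + (1/3)·(33/5) = 92/15.

92/15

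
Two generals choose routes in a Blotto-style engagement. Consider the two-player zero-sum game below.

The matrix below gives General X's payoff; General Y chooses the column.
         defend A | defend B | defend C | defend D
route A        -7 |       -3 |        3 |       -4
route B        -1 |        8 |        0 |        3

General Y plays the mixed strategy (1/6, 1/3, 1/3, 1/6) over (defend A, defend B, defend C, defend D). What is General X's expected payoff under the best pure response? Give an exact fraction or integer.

3

route A: (-7)·(1/6) + (-3)·(1/3) + (3)·(1/3) + (-4)·(1/6) = -11/6.
route B: (-1)·(1/6) + (8)·(1/3) + (0)·(1/3) + (3)·(1/6) = 3.
The best pure response is route B with expected payoff 3.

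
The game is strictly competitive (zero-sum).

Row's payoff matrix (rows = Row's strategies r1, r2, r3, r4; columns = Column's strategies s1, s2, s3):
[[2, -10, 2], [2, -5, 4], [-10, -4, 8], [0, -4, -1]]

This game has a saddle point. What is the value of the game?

Row minima: -10, -5, -10, -4 → Row's maximin is -4.
Column maxima: 2, -4, 8 → Column's minimax is -4.
They coincide at (r4, s2), so the value is -4.

-4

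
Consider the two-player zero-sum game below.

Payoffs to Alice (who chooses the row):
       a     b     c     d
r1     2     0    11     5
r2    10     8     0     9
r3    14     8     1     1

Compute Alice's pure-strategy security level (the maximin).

1

The worst-case payoff for each row is r1: 0, r2: 0, r3: 1.
The best of these is 1.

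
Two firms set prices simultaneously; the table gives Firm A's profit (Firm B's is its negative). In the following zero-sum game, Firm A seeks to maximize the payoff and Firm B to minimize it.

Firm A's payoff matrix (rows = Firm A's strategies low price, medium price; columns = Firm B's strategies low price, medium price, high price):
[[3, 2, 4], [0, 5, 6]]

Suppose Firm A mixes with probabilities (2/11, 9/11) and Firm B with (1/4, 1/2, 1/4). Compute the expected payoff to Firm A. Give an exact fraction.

83/22

Against (1/4, 1/2, 1/4), each row's expected payoff is low price: 11/4; medium price: 4.
Taking the (2/11, 9/11)-weighted average: (2/11)·(11/4) + (9/11)·(4) = 83/22.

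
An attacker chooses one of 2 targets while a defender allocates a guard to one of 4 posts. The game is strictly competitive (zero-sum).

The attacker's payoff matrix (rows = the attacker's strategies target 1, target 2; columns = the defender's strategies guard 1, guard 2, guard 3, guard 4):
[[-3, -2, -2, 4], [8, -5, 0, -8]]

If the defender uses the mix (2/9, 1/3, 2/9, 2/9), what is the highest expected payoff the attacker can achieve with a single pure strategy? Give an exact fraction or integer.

-8/9

target 1: (-3)·(2/9) + (-2)·(1/3) + (-2)·(2/9) + (4)·(2/9) = -8/9.
target 2: (8)·(2/9) + (-5)·(1/3) + (0)·(2/9) + (-8)·(2/9) = -5/3.
The best pure response is target 1 with expected payoff -8/9.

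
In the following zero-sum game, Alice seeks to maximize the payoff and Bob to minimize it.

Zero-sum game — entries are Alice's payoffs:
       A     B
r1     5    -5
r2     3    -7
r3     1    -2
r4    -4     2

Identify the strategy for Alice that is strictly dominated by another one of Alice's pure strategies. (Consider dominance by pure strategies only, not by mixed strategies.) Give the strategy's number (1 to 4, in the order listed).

Compare r2 with r1: 5 > 3, -5 > -7.
So r1 strictly dominates r2 for Alice; r2 is strictly dominated.

2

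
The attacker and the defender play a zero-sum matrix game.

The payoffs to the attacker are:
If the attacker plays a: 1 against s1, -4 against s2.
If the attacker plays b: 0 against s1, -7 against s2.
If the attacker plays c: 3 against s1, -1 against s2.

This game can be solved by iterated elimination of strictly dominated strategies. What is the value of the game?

Column s1 is strictly dominated by s2 for the defender (-4<1, -7<0, -1<3); eliminate s1.
Row a is strictly dominated by row c (-1>-4); eliminate a.
Row b is strictly dominated by row c (-1>-7); eliminate b.
Only (c, s2) remains, with payoff -1.

-1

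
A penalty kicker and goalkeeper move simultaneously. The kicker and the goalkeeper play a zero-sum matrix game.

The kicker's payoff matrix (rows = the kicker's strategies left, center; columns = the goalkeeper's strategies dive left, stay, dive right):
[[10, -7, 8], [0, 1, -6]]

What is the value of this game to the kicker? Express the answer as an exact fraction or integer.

-17/11

Column dive left is strictly dominated by dive right for the goalkeeper (it gives the kicker more in every row).
The remaining 2×2 game on (left, center) × (stay, dive right) has no saddle point. Let the kicker play left with probability p; indifference gives −7p + (1−p) = 8p − 6(1−p), so p = 7/22.
Similarly the goalkeeper's optimal q on stay is 7/11, and the value is -7·(7/11) + (8)·(4/11) = -17/11.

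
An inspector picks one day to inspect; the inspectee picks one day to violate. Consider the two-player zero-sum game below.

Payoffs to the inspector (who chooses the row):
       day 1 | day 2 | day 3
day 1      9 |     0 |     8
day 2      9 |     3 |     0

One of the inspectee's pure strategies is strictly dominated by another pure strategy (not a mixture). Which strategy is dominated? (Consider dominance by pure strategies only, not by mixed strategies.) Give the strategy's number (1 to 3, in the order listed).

The inspectee prefers columns that give the inspector less. Compare day 1 with day 2: 0 < 9, 3 < 9.
So day 2 strictly dominates day 1 for the inspectee; day 1 is strictly dominated.

1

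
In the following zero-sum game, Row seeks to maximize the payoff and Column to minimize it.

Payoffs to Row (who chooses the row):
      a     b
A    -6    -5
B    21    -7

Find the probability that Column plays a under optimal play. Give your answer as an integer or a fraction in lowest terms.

Row minima are -6 and -7, so Row's maximin is -6; column maxima are 21 and -5, so Column's minimax is -5. These differ, so the equilibrium is in mixed strategies.
Let Column play a with probability q. Row is indifferent when −6q − 5(1−q) = 21q − 7(1−q), giving q = 2/29.

2/29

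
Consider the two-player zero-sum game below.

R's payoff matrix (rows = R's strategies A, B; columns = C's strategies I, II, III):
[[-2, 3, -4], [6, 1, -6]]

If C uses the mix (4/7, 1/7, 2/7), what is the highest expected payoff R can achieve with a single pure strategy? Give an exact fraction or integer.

A: (-2)·(4/7) + (3)·(1/7) + (-4)·(2/7) = -13/7.
B: (6)·(4/7) + (1)·(1/7) + (-6)·(2/7) = 13/7.
The best pure response is B with expected payoff 13/7.

13/7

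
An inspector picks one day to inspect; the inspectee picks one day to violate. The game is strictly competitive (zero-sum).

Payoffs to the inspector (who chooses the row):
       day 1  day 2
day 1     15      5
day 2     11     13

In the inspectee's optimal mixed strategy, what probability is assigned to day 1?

2/3

Row minima are 5 and 11, so the inspector's maximin is 11; column maxima are 15 and 13, so the inspectee's minimax is 13. These differ, so the equilibrium is in mixed strategies.
Let the inspectee play day 1 with probability q. The inspector is indifferent when 15q + 5(1−q) = 11q + 13(1−q), giving q = 2/3.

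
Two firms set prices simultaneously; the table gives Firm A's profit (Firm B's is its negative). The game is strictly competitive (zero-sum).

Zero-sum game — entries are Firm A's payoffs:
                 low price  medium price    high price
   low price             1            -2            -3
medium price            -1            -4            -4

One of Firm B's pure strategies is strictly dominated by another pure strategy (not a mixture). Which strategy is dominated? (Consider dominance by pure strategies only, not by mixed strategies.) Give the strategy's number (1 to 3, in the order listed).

Firm B prefers columns that give Firm A less. Compare low price with medium price: -2 < 1, -4 < -1.
So medium price strictly dominates low price for Firm B; low price is strictly dominated.

1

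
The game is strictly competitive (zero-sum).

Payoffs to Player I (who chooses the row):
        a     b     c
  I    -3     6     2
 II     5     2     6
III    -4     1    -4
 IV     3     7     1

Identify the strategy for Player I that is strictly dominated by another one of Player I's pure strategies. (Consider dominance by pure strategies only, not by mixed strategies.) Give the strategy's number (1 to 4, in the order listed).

Compare III with I: -3 > -4, 6 > 1, 2 > -4.
So I strictly dominates III for Player I; III is strictly dominated.

3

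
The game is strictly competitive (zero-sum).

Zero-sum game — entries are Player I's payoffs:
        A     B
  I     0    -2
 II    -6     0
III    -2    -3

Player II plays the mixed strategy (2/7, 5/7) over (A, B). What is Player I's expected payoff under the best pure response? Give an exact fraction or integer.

-10/7

I: (0)·(2/7) + (-2)·(5/7) = -10/7.
II: (-6)·(2/7) + (0)·(5/7) = -12/7.
III: (-2)·(2/7) + (-3)·(5/7) = -19/7.
The best pure response is I with expected payoff -10/7.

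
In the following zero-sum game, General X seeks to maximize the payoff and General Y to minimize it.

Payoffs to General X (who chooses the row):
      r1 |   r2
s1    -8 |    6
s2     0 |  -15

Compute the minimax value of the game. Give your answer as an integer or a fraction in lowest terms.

-120/29

Row minima are -8 and -15, so General X's maximin is -8; column maxima are 0 and 6, so General Y's minimax is 0. These differ, so the equilibrium is in mixed strategies.
Let General X play s1 with probability p. General Y is indifferent when −8p = 6p − 15(1−p), giving p = 15/29.
Let General Y play r1 with probability q. General X is indifferent when −8q + 6(1−q) = −15(1−q), giving q = 21/29.
The value is -8·(21/29) + (6)·(8/29) = -120/29.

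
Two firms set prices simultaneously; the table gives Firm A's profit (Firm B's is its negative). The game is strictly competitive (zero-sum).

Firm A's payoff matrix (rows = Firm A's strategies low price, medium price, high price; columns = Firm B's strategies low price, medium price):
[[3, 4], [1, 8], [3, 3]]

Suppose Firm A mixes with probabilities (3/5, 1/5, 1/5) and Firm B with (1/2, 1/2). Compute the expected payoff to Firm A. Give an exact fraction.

Against (1/2, 1/2), each row's expected payoff is low price: 7/2; medium price: 9/2; high price: 3.
Taking the (3/5, 1/5, 1/5)-weighted average: (3/5)·(7/2) + (1/5)·(9/2) + (1/5)·(3) = 18/5.

18/5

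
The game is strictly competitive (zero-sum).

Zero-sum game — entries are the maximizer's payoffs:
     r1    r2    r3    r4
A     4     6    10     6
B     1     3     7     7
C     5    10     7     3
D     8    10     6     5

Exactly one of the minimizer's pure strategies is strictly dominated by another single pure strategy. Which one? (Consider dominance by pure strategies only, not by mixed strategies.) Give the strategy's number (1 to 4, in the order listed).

2

The minimizer prefers columns that give the maximizer less. Compare r2 with r1: 4 < 6, 1 < 3, 5 < 10, 8 < 10.
So r1 strictly dominates r2 for the minimizer; r2 is strictly dominated.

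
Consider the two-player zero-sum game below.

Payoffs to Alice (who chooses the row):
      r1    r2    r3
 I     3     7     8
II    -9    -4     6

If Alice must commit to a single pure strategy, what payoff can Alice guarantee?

The worst-case payoff for each row is I: 3, II: -9.
The best of these is 3.

3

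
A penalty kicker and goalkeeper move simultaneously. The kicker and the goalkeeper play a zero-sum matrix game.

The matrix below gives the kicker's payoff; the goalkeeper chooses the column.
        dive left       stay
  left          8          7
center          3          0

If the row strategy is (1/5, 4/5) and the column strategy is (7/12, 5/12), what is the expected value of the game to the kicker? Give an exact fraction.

35/12

Against (7/12, 5/12), each row's expected payoff is left: 91/12; center: 7/4.
Taking the (1/5, 4/5)-weighted average: (1/5)·(91/12) + (4/5)·(7/4) = 35/12.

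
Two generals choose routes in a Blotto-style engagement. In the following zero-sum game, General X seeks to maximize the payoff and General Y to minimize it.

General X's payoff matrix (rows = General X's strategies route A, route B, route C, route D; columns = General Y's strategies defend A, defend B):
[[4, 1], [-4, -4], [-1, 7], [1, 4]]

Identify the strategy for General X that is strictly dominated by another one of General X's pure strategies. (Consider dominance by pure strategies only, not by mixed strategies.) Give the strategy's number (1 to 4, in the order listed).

Compare route B with route A: 4 > -4, 1 > -4.
So route A strictly dominates route B for General X; route B is strictly dominated.

2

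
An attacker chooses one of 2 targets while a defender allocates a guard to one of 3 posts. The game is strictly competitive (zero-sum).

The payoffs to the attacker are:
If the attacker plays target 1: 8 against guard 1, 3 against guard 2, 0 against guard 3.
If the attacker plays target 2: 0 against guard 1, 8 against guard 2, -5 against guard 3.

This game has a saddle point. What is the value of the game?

0

Row minima: 0, -5 → the attacker's maximin is 0.
Column maxima: 8, 8, 0 → the defender's minimax is 0.
They coincide at (target 1, guard 3), so the value is 0.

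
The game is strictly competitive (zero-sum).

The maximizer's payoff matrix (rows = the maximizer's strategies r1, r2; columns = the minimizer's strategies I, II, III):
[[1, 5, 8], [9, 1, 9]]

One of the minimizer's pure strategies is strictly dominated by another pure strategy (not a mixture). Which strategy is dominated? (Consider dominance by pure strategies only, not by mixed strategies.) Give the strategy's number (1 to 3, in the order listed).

The minimizer prefers columns that give the maximizer less. Compare III with II: 5 < 8, 1 < 9.
So II strictly dominates III for the minimizer; III is strictly dominated.

3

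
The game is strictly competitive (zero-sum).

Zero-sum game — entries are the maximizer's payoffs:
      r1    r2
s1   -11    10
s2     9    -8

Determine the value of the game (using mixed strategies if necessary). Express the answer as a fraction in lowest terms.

1/19

Row minima are -11 and -8, so the maximizer's maximin is -8; column maxima are 9 and 10, so the minimizer's minimax is 9. These differ, so the equilibrium is in mixed strategies.
Let the maximizer play s1 with probability p. The minimizer is indifferent when −11p + 9(1−p) = 10p − 8(1−p), giving p = 17/38.
Let the minimizer play r1 with probability q. The maximizer is indifferent when −11q + 10(1−q) = 9q − 8(1−q), giving q = 9/19.
The value is -11·(9/19) + (10)·(10/19) = 1/19.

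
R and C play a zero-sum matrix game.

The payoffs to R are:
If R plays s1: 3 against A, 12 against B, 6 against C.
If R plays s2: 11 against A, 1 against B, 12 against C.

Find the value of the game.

Column C is strictly dominated by A for C (it gives R more in every row).
The remaining 2×2 game on (s1, s2) × (A, B) has no saddle point. Let R play s1 with probability p; indifference gives 3p + 11(1−p) = 12p + (1−p), so p = 10/19.
Similarly C's optimal q on A is 11/19, and the value is 3·(11/19) + (12)·(8/19) = 129/19.

129/19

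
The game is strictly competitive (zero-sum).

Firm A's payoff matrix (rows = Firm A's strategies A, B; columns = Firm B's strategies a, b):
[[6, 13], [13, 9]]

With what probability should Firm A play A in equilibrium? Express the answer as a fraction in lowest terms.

Row minima are 6 and 9, so Firm A's maximin is 9; column maxima are 13 and 13, so Firm B's minimax is 13. These differ, so the equilibrium is in mixed strategies.
Let Firm A play A with probability p. Firm B is indifferent when 6p + 13(1−p) = 13p + 9(1−p), giving p = 4/11.

4/11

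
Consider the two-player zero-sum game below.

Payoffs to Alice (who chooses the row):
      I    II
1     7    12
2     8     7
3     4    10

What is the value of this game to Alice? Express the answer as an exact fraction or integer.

47/6

Row 3 is strictly dominated by row 1, so Alice never plays it.
The remaining 2×2 game on (1, 2) × (I, II) has no saddle point. Let Alice play 1 with probability p; indifference gives 7p + 8(1−p) = 12p + 7(1−p), so p = 1/6.
Similarly Bob's optimal q on I is 5/6, and the value is 7·(5/6) + (12)·(1/6) = 47/6.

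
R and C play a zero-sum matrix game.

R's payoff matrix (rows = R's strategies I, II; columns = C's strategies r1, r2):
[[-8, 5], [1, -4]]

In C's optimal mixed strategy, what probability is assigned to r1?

1/2

Row minima are -8 and -4, so R's maximin is -4; column maxima are 1 and 5, so C's minimax is 1. These differ, so the equilibrium is in mixed strategies.
Let C play r1 with probability q. R is indifferent when −8q + 5(1−q) = q − 4(1−q), giving q = 1/2.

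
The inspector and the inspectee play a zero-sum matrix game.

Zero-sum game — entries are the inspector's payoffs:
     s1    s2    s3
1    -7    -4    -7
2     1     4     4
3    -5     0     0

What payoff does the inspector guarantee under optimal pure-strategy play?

Row minima: -7, 1, -5 → the inspector's maximin is 1.
Column maxima: 1, 4, 4 → the inspectee's minimax is 1.
They coincide at (2, s1), so the value is 1.

1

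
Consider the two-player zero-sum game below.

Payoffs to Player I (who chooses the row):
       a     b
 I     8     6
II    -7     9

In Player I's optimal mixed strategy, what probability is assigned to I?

8/9

Row minima are 6 and -7, so Player I's maximin is 6; column maxima are 8 and 9, so Player II's minimax is 8. These differ, so the equilibrium is in mixed strategies.
Let Player I play I with probability p. Player II is indifferent when 8p − 7(1−p) = 6p + 9(1−p), giving p = 8/9.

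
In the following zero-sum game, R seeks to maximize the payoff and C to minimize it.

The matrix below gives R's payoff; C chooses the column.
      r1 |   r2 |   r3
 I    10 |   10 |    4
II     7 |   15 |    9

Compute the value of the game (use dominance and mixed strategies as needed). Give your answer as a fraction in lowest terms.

Column r2 is strictly dominated by r3 for C (it gives R more in every row).
The remaining 2×2 game on (I, II) × (r1, r3) has no saddle point. Let R play I with probability p; indifference gives 10p + 7(1−p) = 4p + 9(1−p), so p = 1/4.
Similarly C's optimal q on r1 is 5/8, and the value is 10·(5/8) + (4)·(3/8) = 31/4.

31/4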